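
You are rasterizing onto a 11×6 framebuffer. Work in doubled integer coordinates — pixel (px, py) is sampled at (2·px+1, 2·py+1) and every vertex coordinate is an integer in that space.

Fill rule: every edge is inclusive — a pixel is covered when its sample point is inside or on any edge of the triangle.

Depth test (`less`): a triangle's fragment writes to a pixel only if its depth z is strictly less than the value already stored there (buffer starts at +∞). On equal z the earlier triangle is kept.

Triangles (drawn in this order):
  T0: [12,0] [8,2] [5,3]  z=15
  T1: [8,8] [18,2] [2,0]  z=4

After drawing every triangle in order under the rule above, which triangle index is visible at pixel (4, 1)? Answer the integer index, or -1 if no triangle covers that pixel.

T0:
  2·area = 2
  edge (12, 0)→(8, 2): d=(-4,2) inclusive
  edge (8, 2)→(5, 3): d=(-3,1) inclusive
  edge (5, 3)→(12, 0): d=(7,-3) inclusive
    (5,0)@(11, 1): e=[-2,0,4] → .  [on edge]
    (2,1)@(5, 3): e=[2,0,0] → X  [on edge]
    (3,1)@(7, 3): e=[-2,-2,6] → .
    (2,2)@(5, 5): e=[-6,-6,14] → .
  covered (1 px):
    . . . . . . . . . . .
    . . X . . . . . . . .
    . . . . . . . . . . .
    . . . . . . . . . . .
    . . . . . . . . . . .
    . . . . . . . . . . .
T1:
  2·area = 116  (B↔C swapped to make it positive)
  edge (8, 8)→(2, 0): d=(-6,-8) inclusive
  edge (2, 0)→(18, 2): d=(16,2) inclusive
  edge (18, 2)→(8, 8): d=(-10,6) inclusive
    (1,0)@(3, 1): e=[2,14,100] → X
    (2,0)@(5, 1): e=[18,10,88] → X
    (3,0)@(7, 1): e=[34,6,76] → X
    (4,0)@(9, 1): e=[50,2,64] → X
    (5,0)@(11, 1): e=[66,-2,52] → .
    (1,1)@(3, 3): e=[-10,46,80] → .
    (2,1)@(5, 3): e=[6,42,68] → X
    (5,1)@(11, 3): e=[54,30,32] → X
    (6,1)@(13, 3): e=[70,26,20] → X
    (7,1)@(15, 3): e=[86,22,8] → X
    (8,1)@(17, 3): e=[102,18,-4] → .
    (2,2)@(5, 5): e=[-6,74,48] → .
    (6,2)@(13, 5): e=[58,58,0] → X  [on edge]
    (1,5)@(3, 11): e=[-58,174,0] → .  [on edge]
  covered (15 px):
    . X X X X . . . . . .
    . . X X X X X X . . .
    . . . X X X X . . . .
    . . . . X . . . . . .
    . . . . . . . . . . .
    . . . . . . . . . . .

Z-buffer (winner per pixel, '.' = empty):
  . 1 1 1 1 . . . . . .
  . . 1 1 1 1 1 1 . . .
  . . . 1 1 1 1 . . . .
  . . . . 1 . . . . . .
  . . . . . . . . . . .
  . . . . . . . . . . .

Final: 1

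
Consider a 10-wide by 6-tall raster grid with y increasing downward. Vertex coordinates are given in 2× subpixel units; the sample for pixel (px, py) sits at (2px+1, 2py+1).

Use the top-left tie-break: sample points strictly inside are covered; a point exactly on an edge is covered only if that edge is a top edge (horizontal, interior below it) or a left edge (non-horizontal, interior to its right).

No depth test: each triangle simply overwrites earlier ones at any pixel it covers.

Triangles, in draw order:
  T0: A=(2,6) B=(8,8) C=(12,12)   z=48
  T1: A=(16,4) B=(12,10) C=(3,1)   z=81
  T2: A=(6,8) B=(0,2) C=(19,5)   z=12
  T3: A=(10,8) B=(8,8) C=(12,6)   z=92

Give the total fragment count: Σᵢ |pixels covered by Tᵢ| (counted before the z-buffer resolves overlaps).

T0:
  2·area = 16
  edge (2, 6)→(8, 8): d=(6,2) right/bottom  bias=-1
  edge (8, 8)→(12, 12): d=(4,4) right/bottom  bias=-1
  edge (12, 12)→(2, 6): d=(-10,-6) top-left  bias=+0
    (0,0)@(1, 1): e=[-28,0,44] → ·  [on edge]
    (1,1)@(3, 3): e=[-20,0,36] → ·  [on edge]
    (2,2)@(5, 5): e=[-12,0,28] → ·  [on edge]
    (2,3)@(5, 7): e=[0,8,8] → ·  [on edge]
    (3,3)@(7, 7): e=[-4,0,20] → ·  [on edge]
    (3,4)@(7, 9): e=[8,8,0] → #  [on edge]
    (4,4)@(9, 9): e=[4,0,12] → ·  [on edge]
    (5,4)@(11, 9): e=[0,-8,24] → ·  [on edge]
    (3,5)@(7, 11): e=[20,16,-20] → ·
    (5,5)@(11, 11): e=[12,0,4] → ·  [on edge]
    (8,5)@(17, 11): e=[0,-24,40] → ·  [on edge]
  covered (1 px):
    · · · · · · · · · ·
    · · · · · · · · · ·
    · · · · · · · · · ·
    · · · · · · · · · ·
    · · · # · · · · · ·
    · · · · · · · · · ·
T1:
  2·area = 90
  edge (16, 4)→(12, 10): d=(-4,6) right/bottom  bias=-1
  edge (12, 10)→(3, 1): d=(-9,-9) top-left  bias=+0
  edge (3, 1)→(16, 4): d=(13,3) right/bottom  bias=-1
    (1,0)@(3, 1): e=[90,0,0] → ·  [on edge]
    (2,1)@(5, 3): e=[70,0,20] → #  [on edge]
    (3,1)@(7, 3): e=[58,18,14] → #
    (4,1)@(9, 3): e=[46,36,8] → #
    (5,1)@(11, 3): e=[34,54,2] → #
    (6,1)@(13, 3): e=[22,72,-4] → ·
    (2,2)@(5, 5): e=[62,-18,46] → ·
    (3,2)@(7, 5): e=[50,0,40] → #  [on edge]
    (6,2)@(13, 5): e=[14,54,22] → #
    (7,2)@(15, 5): e=[2,72,16] → #
    (8,2)@(17, 5): e=[-10,90,10] → ·
    (3,3)@(7, 7): e=[42,-18,66] → ·
    (4,3)@(9, 7): e=[30,0,60] → #  [on edge]
    (5,4)@(11, 9): e=[10,0,80] → #  [on edge]
    (6,5)@(13, 11): e=[-10,0,100] → ·  [on edge]
  covered (13 px):
    · · · · · · · · · ·
    · · # # # # · · · ·
    · · · # # # # # · ·
    · · · · # # # · · ·
    · · · · · # · · · ·
    · · · · · · · · · ·
T2:
  2·area = 96
  edge (6, 8)→(0, 2): d=(-6,-6) top-left  bias=+0
  edge (0, 2)→(19, 5): d=(19,3) right/bottom  bias=-1
  edge (19, 5)→(6, 8): d=(-13,3) right/bottom  bias=-1
    (0,1)@(1, 3): e=[0,16,80] → #  [on edge]
    (1,1)@(3, 3): e=[12,10,74] → #
    (2,1)@(5, 3): e=[24,4,68] → #
    (3,1)@(7, 3): e=[36,-2,62] → ·
    (0,2)@(1, 5): e=[-12,54,54] → ·
    (1,2)@(3, 5): e=[0,48,48] → #  [on edge]
    (3,2)@(7, 5): e=[24,36,36] → #
    (4,2)@(9, 5): e=[36,30,30] → #
    (5,2)@(11, 5): e=[48,24,24] → #
    (6,2)@(13, 5): e=[60,18,18] → #
    (7,2)@(15, 5): e=[72,12,12] → #
    (8,2)@(17, 5): e=[84,6,6] → #
    (9,2)@(19, 5): e=[96,0,0] → ·  [on edge]
    (2,3)@(5, 7): e=[0,80,16] → #  [on edge]
    (3,4)@(7, 9): e=[0,112,-16] → ·  [on edge]
    (4,5)@(9, 11): e=[0,144,-48] → ·  [on edge]
  covered (14 px):
    · · · · · · · · · ·
    # # # · · · · · · ·
    · # # # # # # # # ·
    · · # # # · · · · ·
    · · · · · · · · · ·
    · · · · · · · · · ·
T3:
  2·area = 4
  edge (10, 8)→(8, 8): d=(-2,0) right/bottom  bias=-1
  edge (8, 8)→(12, 6): d=(4,-2) top-left  bias=+0
  edge (12, 6)→(10, 8): d=(-2,2) right/bottom  bias=-1
    (8,0)@(17, 1): e=[14,-10,0] → ·  [on edge]
    (7,1)@(15, 3): e=[10,-6,0] → ·  [on edge]
    (6,2)@(13, 5): e=[6,-2,0] → ·  [on edge]
    (5,3)@(11, 7): e=[2,2,0] → ·  [on edge]
    (4,4)@(9, 9): e=[-2,6,0] → ·  [on edge]
    (3,5)@(7, 11): e=[-6,10,0] → ·  [on edge]
  covered (0 px):
    · · · · · · · · · ·
    · · · · · · · · · ·
    · · · · · · · · · ·
    · · · · · · · · · ·
    · · · · · · · · · ·
    · · · · · · · · · ·

Final: 28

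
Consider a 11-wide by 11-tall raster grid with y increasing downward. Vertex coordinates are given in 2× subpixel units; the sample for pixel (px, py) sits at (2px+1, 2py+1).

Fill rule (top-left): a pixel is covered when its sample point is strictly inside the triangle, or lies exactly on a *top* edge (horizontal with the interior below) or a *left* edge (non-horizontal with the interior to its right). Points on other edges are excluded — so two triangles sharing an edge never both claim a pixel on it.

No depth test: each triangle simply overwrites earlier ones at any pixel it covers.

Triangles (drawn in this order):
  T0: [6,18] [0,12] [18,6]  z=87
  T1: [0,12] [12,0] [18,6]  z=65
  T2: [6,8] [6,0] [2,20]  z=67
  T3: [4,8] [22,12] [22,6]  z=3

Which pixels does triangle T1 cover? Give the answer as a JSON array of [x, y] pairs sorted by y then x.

T0:
  2·area = 144
  edge (6, 18)→(0, 12): d=(-6,-6) top-left  bias=+0
  edge (0, 12)→(18, 6): d=(18,-6) top-left  bias=+0
  edge (18, 6)→(6, 18): d=(-12,12) right/bottom  bias=-1
    (10,1)@(21, 3): e=[180,-36,0] → .  [on edge]
    (9,2)@(19, 5): e=[156,-12,0] → .  [on edge]
    (10,2)@(21, 5): e=[168,0,-24] → .  [on edge]
    (7,3)@(15, 7): e=[120,0,24] → X  [on edge]
    (8,3)@(17, 7): e=[132,12,0] → .  [on edge]
    (4,4)@(9, 9): e=[72,0,72] → X  [on edge]
    (5,4)@(11, 9): e=[84,12,48] → X
    (6,4)@(13, 9): e=[96,24,24] → X
    (7,4)@(15, 9): e=[108,36,0] → .  [on edge]
    (1,5)@(3, 11): e=[24,0,120] → X  [on edge]
    (2,5)@(5, 11): e=[36,12,96] → X
    (3,5)@(7, 11): e=[48,24,72] → X
    (6,5)@(13, 11): e=[84,60,0] → .  [on edge]
    (0,6)@(1, 13): e=[0,24,120] → X  [on edge]
    (5,6)@(11, 13): e=[60,84,0] → .  [on edge]
    (1,7)@(3, 15): e=[0,72,72] → X  [on edge]
    (4,7)@(9, 15): e=[36,108,0] → .  [on edge]
    (2,8)@(5, 17): e=[0,120,24] → X  [on edge]
    (3,8)@(7, 17): e=[12,132,0] → .  [on edge]
    (2,9)@(5, 19): e=[-12,156,0] → .  [on edge]
    (3,9)@(7, 19): e=[0,168,-24] → .  [on edge]
    (1,10)@(3, 21): e=[-36,180,0] → .  [on edge]
    (4,10)@(9, 21): e=[0,216,-72] → .  [on edge]
  covered (18 px):
    . . . . . . . . . . .
    . . . . . . . . . . .
    . . . . . . . . . . .
    . . . . . . . X . . .
    . . . . X X X . . . .
    . X X X X X . . . . .
    X X X X X . . . . . .
    . X X X . . . . . . .
    . . X . . . . . . . .
    . . . . . . . . . . .
    . . . . . . . . . . .
T1:
  2·area = 144
  edge (0, 12)→(12, 0): d=(12,-12) top-left  bias=+0
  edge (12, 0)→(18, 6): d=(6,6) right/bottom  bias=-1
  edge (18, 6)→(0, 12): d=(-18,6) right/bottom  bias=-1
    (5,0)@(11, 1): e=[0,12,132] → X  [on edge]
    (6,0)@(13, 1): e=[24,0,120] → .  [on edge]
    (4,1)@(9, 3): e=[0,36,108] → X  [on edge]
    (6,1)@(13, 3): e=[48,12,84] → X
    (7,1)@(15, 3): e=[72,0,72] → .  [on edge]
    (3,2)@(7, 5): e=[0,60,84] → X  [on edge]
    (7,2)@(15, 5): e=[96,12,36] → X
    (8,2)@(17, 5): e=[120,0,24] → .  [on edge]
    (10,2)@(21, 5): e=[168,-24,0] → .  [on edge]
    (2,3)@(5, 7): e=[0,84,60] → X  [on edge]
    (7,3)@(15, 7): e=[120,24,0] → .  [on edge]
    (9,3)@(19, 7): e=[168,0,-24] → .  [on edge]
    (1,4)@(3, 9): e=[0,108,36] → X  [on edge]
    (4,4)@(9, 9): e=[72,72,0] → .  [on edge]
    (10,4)@(21, 9): e=[216,0,-72] → .  [on edge]
    (0,5)@(1, 11): e=[0,132,12] → X  [on edge]
    (1,5)@(3, 11): e=[24,120,0] → .  [on edge]
  covered (18 px):
    . . . . . X . . . . .
    . . . . X X X . . . .
    . . . X X X X X . . .
    . . X X X X X . . . .
    . X X X . . . . . . .
    X . . . . . . . . . .
    . . . . . . . . . . .
    . . . . . . . . . . .
    . . . . . . . . . . .
    . . . . . . . . . . .
    . . . . . . . . . . .
T2:
  2·area = 32  (B↔C swapped to make it positive)
  edge (6, 8)→(2, 20): d=(-4,12) right/bottom  bias=-1
  edge (2, 20)→(6, 0): d=(4,-20) top-left  bias=+0
  edge (6, 0)→(6, 8): d=(0,8) right/bottom  bias=-1
    (2,2)@(5, 5): e=[24,0,8] → X  [on edge]
    (3,2)@(7, 5): e=[0,40,-8] → .  [on edge]
    (2,3)@(5, 7): e=[16,8,8] → X
    (3,3)@(7, 7): e=[-8,48,-8] → .
    (2,4)@(5, 9): e=[8,16,8] → X
    (3,4)@(7, 9): e=[-16,56,-8] → .
    (2,5)@(5, 11): e=[0,24,8] → .  [on edge]
    (1,7)@(3, 15): e=[8,0,24] → X  [on edge]
    (2,7)@(5, 15): e=[-16,40,8] → .
    (1,8)@(3, 17): e=[0,8,24] → .  [on edge]
  covered (4 px):
    . . . . . . . . . . .
    . . . . . . . . . . .
    . . X . . . . . . . .
    . . X . . . . . . . .
    . . X . . . . . . . .
    . . . . . . . . . . .
    . . . . . . . . . . .
    . X . . . . . . . . .
    . . . . . . . . . . .
    . . . . . . . . . . .
    . . . . . . . . . . .
T3:
  2·area = 108  (B↔C swapped to make it positive)
  edge (4, 8)→(22, 6): d=(18,-2) top-left  bias=+0
  edge (22, 6)→(22, 12): d=(0,6) right/bottom  bias=-1
  edge (22, 12)→(4, 8): d=(-18,-4) top-left  bias=+0
    (6,3)@(13, 7): e=[0,54,54] → X  [on edge]
    (7,3)@(15, 7): e=[4,42,62] → X
    (8,3)@(17, 7): e=[8,30,70] → X
    (9,3)@(19, 7): e=[12,18,78] → X
    (10,3)@(21, 7): e=[16,6,86] → X
    (4,4)@(9, 9): e=[28,78,2] → X
    (5,4)@(11, 9): e=[32,66,10] → X
    (4,5)@(9, 11): e=[64,78,-34] → .
    (5,5)@(11, 11): e=[68,66,-26] → .
    (6,5)@(13, 11): e=[72,54,-18] → .
    (7,5)@(15, 11): e=[76,42,-10] → .
    (8,5)@(17, 11): e=[80,30,-2] → .
  covered (14 px):
    . . . . . . . . . . .
    . . . . . . . . . . .
    . . . . . . . . . . .
    . . . . . . X X X X X
    . . . . X X X X X X X
    . . . . . . . . . X X
    . . . . . . . . . . .
    . . . . . . . . . . .
    . . . . . . . . . . .
    . . . . . . . . . . .
    . . . . . . . . . . .

Answer: [[5,0],[4,1],[5,1],[6,1],[3,2],[4,2],[5,2],[6,2],[7,2],[2,3],[3,3],[4,3],[5,3],[6,3],[1,4],[2,4],[3,4],[0,5]]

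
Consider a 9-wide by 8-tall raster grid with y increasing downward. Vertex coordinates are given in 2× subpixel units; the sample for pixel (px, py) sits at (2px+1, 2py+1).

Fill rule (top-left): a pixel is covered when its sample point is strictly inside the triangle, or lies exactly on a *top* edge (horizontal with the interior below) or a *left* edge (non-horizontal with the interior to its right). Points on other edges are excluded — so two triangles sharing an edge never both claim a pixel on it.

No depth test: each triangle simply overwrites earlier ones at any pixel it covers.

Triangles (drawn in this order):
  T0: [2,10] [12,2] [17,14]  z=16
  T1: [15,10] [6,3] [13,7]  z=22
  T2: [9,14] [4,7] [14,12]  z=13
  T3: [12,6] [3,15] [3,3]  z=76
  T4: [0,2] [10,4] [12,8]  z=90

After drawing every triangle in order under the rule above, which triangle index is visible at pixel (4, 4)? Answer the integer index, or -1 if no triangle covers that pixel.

T0:
  2·area = 160
  edge (2, 10)→(12, 2): d=(10,-8) top-left  bias=+0
  edge (12, 2)→(17, 14): d=(5,12) right/bottom  bias=-1
  edge (17, 14)→(2, 10): d=(-15,-4) top-left  bias=+0
    (5,1)@(11, 3): e=[2,17,141] → █
    (6,1)@(13, 3): e=[18,-7,149] → ·
    (4,2)@(9, 5): e=[6,51,103] → █
    (6,2)@(13, 5): e=[38,3,119] → █
    (7,2)@(15, 5): e=[54,-21,127] → ·
    (3,3)@(7, 7): e=[10,85,65] → █
    (7,3)@(15, 7): e=[74,-11,97] → ·
    (2,4)@(5, 9): e=[14,119,27] → █
    (7,4)@(15, 9): e=[94,-1,67] → ·
    (2,5)@(5, 11): e=[34,129,-3] → ·
    (3,5)@(7, 11): e=[50,105,5] → █
    (7,5)@(15, 11): e=[114,9,37] → █
  covered (19 px):
    · · · · · · · · ·
    · · · · · █ · · ·
    · · · · █ █ █ · ·
    · · · █ █ █ █ · ·
    · · █ █ █ █ █ · ·
    · · · █ █ █ █ █ ·
    · · · · · · · █ ·
    · · · · · · · · ·
T1:
  2·area = 13
  edge (15, 10)→(6, 3): d=(-9,-7) top-left  bias=+0
  edge (6, 3)→(13, 7): d=(7,4) right/bottom  bias=-1
  edge (13, 7)→(15, 10): d=(2,3) right/bottom  bias=-1
    (4,0)@(9, 1): e=[39,-26,0] → ·  [on edge]
    (4,2)@(9, 5): e=[3,2,8] → █
    (5,2)@(11, 5): e=[17,-6,2] → ·
    (4,3)@(9, 7): e=[-15,16,12] → ·
    (6,3)@(13, 7): e=[13,0,0] → ·  [on edge]
    (8,6)@(17, 13): e=[-13,26,0] → ·  [on edge]
  covered (1 px):
    · · · · · · · · ·
    · · · · · · · · ·
    · · · · █ · · · ·
    · · · · · · · · ·
    · · · · · · · · ·
    · · · · · · · · ·
    · · · · · · · · ·
    · · · · · · · · ·
T2:
  2·area = 45
  edge (9, 14)→(4, 7): d=(-5,-7) top-left  bias=+0
  edge (4, 7)→(14, 12): d=(10,5) right/bottom  bias=-1
  edge (14, 12)→(9, 14): d=(-5,2) right/bottom  bias=-1
    (3,4)@(7, 9): e=[11,5,29] → █
    (4,4)@(9, 9): e=[25,-5,25] → ·
    (3,5)@(7, 11): e=[1,25,19] → █
    (4,5)@(9, 11): e=[15,15,15] → █
    (5,5)@(11, 11): e=[29,5,11] → █
    (6,5)@(13, 11): e=[43,-5,7] → ·
    (3,6)@(7, 13): e=[-9,45,9] → ·
    (4,6)@(9, 13): e=[5,35,5] → █
    (6,6)@(13, 13): e=[33,15,-3] → ·
    (4,7)@(9, 15): e=[-5,55,-5] → ·
    (5,7)@(11, 15): e=[9,45,-9] → ·
  covered (6 px):
    · · · · · · · · ·
    · · · · · · · · ·
    · · · · · · · · ·
    · · · · · · · · ·
    · · · █ · · · · ·
    · · · █ █ █ · · ·
    · · · · █ █ · · ·
    · · · · · · · · ·
T3:
  2·area = 108
  edge (12, 6)→(3, 15): d=(-9,9) right/bottom  bias=-1
  edge (3, 15)→(3, 3): d=(0,-12) top-left  bias=+0
  edge (3, 3)→(12, 6): d=(9,3) right/bottom  bias=-1
    (1,0)@(3, 1): e=[126,0,-18] → ·  [on edge]
    (8,0)@(17, 1): e=[0,168,-60] → ·  [on edge]
    (1,1)@(3, 3): e=[108,0,0] → ·  [on edge]
    (7,1)@(15, 3): e=[0,144,-36] → ·  [on edge]
    (1,2)@(3, 5): e=[90,0,18] → █  [on edge]
    (2,2)@(5, 5): e=[72,24,12] → █
    (3,2)@(7, 5): e=[54,48,6] → █
    (4,2)@(9, 5): e=[36,72,0] → ·  [on edge]
    (6,2)@(13, 5): e=[0,120,-12] → ·  [on edge]
    (1,3)@(3, 7): e=[72,0,36] → █  [on edge]
    (4,3)@(9, 7): e=[18,72,18] → █
    (5,3)@(11, 7): e=[0,96,12] → ·  [on edge]
    (7,3)@(15, 7): e=[-36,144,0] → ·  [on edge]
    (1,4)@(3, 9): e=[54,0,54] → █  [on edge]
    (4,4)@(9, 9): e=[0,72,36] → ·  [on edge]
    (1,5)@(3, 11): e=[36,0,72] → █  [on edge]
    (3,5)@(7, 11): e=[0,48,60] → ·  [on edge]
    (1,6)@(3, 13): e=[18,0,90] → █  [on edge]
    (2,6)@(5, 13): e=[0,24,84] → ·  [on edge]
    (1,7)@(3, 15): e=[0,0,108] → ·  [on edge]
  covered (13 px):
    · · · · · · · · ·
    · · · · · · · · ·
    · █ █ █ · · · · ·
    · █ █ █ █ · · · ·
    · █ █ █ · · · · ·
    · █ █ · · · · · ·
    · █ · · · · · · ·
    · · · · · · · · ·
T4:
  2·area = 36
  edge (0, 2)→(10, 4): d=(10,2) right/bottom  bias=-1
  edge (10, 4)→(12, 8): d=(2,4) right/bottom  bias=-1
  edge (12, 8)→(0, 2): d=(-12,-6) top-left  bias=+0
    (1,1)@(3, 3): e=[4,26,6] → █
    (2,1)@(5, 3): e=[0,18,18] → ·  [on edge]
    (1,2)@(3, 5): e=[24,30,-18] → ·
    (3,2)@(7, 5): e=[16,14,6] → █
    (4,2)@(9, 5): e=[12,6,18] → █
    (5,2)@(11, 5): e=[8,-2,30] → ·
    (7,2)@(15, 5): e=[0,-18,54] → ·  [on edge]
    (3,3)@(7, 7): e=[36,18,-18] → ·
    (4,3)@(9, 7): e=[32,10,-6] → ·
    (5,3)@(11, 7): e=[28,2,6] → █
    (6,3)@(13, 7): e=[24,-6,18] → ·
    (5,4)@(11, 9): e=[48,6,-18] → ·
  covered (4 px):
    · · · · · · · · ·
    · █ · · · · · · ·
    · · · █ █ · · · ·
    · · · · · █ · · ·
    · · · · · · · · ·
    · · · · · · · · ·
    · · · · · · · · ·
    · · · · · · · · ·

Z-buffer (winner per pixel, '.' = empty):
  . . . . . . . . .
  . 4 . . . 0 . . .
  . 3 3 4 4 0 0 . .
  . 3 3 3 3 4 0 . .
  . 3 3 3 0 0 0 . .
  . 3 3 2 2 2 0 0 .
  . 3 . . 2 2 . 0 .
  . . . . . . . . .

Final: 0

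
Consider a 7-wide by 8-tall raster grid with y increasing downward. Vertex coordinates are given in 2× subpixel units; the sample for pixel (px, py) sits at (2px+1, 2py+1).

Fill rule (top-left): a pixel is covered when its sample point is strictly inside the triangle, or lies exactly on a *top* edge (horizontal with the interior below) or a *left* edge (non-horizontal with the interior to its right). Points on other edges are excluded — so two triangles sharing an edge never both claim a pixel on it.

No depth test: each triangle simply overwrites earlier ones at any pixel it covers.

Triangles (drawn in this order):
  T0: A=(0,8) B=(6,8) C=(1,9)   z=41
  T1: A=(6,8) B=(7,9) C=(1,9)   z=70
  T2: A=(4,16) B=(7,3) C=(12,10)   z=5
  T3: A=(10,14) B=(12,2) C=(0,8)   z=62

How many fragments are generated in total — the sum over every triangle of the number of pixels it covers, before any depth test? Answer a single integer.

T0:
  2·area = 6
  edge (0, 8)→(6, 8): d=(6,0) top-left  bias=+0
  edge (6, 8)→(1, 9): d=(-5,1) right/bottom  bias=-1
  edge (1, 9)→(0, 8): d=(-1,-1) top-left  bias=+0
    (5,3)@(11, 7): e=[-6,0,12] → ·  [on edge]
    (0,4)@(1, 9): e=[6,0,0] → ·  [on edge]
    (1,5)@(3, 11): e=[18,-12,0] → ·  [on edge]
    (2,6)@(5, 13): e=[30,-24,0] → ·  [on edge]
    (3,7)@(7, 15): e=[42,-36,0] → ·  [on edge]
  covered (0 px):
    · · · · · · ·
    · · · · · · ·
    · · · · · · ·
    · · · · · · ·
    · · · · · · ·
    · · · · · · ·
    · · · · · · ·
    · · · · · · ·
T1:
  2·area = 6
  edge (6, 8)→(7, 9): d=(1,1) right/bottom  bias=-1
  edge (7, 9)→(1, 9): d=(-6,0) right/bottom  bias=-1
  edge (1, 9)→(6, 8): d=(5,-1) top-left  bias=+0
    (0,1)@(1, 3): e=[0,36,-30] → ·  [on edge]
    (1,2)@(3, 5): e=[0,24,-18] → ·  [on edge]
    (2,3)@(5, 7): e=[0,12,-6] → ·  [on edge]
    (5,3)@(11, 7): e=[-6,12,0] → ·  [on edge]
    (0,4)@(1, 9): e=[6,0,0] → ·  [on edge]
    (1,4)@(3, 9): e=[4,0,2] → ·  [on edge]
    (2,4)@(5, 9): e=[2,0,4] → ·  [on edge]
    (3,4)@(7, 9): e=[0,0,6] → ·  [on edge]
    (4,4)@(9, 9): e=[-2,0,8] → ·  [on edge]
    (5,4)@(11, 9): e=[-4,0,10] → ·  [on edge]
    (6,4)@(13, 9): e=[-6,0,12] → ·  [on edge]
    (4,5)@(9, 11): e=[0,-12,18] → ·  [on edge]
    (5,6)@(11, 13): e=[0,-24,30] → ·  [on edge]
    (6,7)@(13, 15): e=[0,-36,42] → ·  [on edge]
  covered (0 px):
    · · · · · · ·
    · · · · · · ·
    · · · · · · ·
    · · · · · · ·
    · · · · · · ·
    · · · · · · ·
    · · · · · · ·
    · · · · · · ·
T2:
  2·area = 86
  edge (4, 16)→(7, 3): d=(3,-13) top-left  bias=+0
  edge (7, 3)→(12, 10): d=(5,7) right/bottom  bias=-1
  edge (12, 10)→(4, 16): d=(-8,6) right/bottom  bias=-1
    (3,1)@(7, 3): e=[0,0,86] → ·  [on edge]
    (3,2)@(7, 5): e=[6,10,70] → #
    (4,2)@(9, 5): e=[32,-4,58] → ·
    (3,3)@(7, 7): e=[12,20,54] → #
    (4,3)@(9, 7): e=[38,6,42] → #
    (5,3)@(11, 7): e=[64,-8,30] → ·
    (3,4)@(7, 9): e=[18,30,38] → #
    (5,4)@(11, 9): e=[70,2,14] → #
    (6,4)@(13, 9): e=[96,-12,2] → ·
    (3,5)@(7, 11): e=[24,40,22] → #
    (5,5)@(11, 11): e=[76,12,-2] → ·
    (2,6)@(5, 13): e=[4,64,18] → #
  covered (11 px):
    · · · · · · ·
    · · · · · · ·
    · · · # · · ·
    · · · # # · ·
    · · · # # # ·
    · · · # # · ·
    · · # # · · ·
    · · # · · · ·
T3:
  2·area = 132  (B↔C swapped to make it positive)
  edge (10, 14)→(0, 8): d=(-10,-6) top-left  bias=+0
  edge (0, 8)→(12, 2): d=(12,-6) top-left  bias=+0
  edge (12, 2)→(10, 14): d=(-2,12) right/bottom  bias=-1
    (5,1)@(11, 3): e=[116,6,10] → #
    (6,1)@(13, 3): e=[128,18,-14] → ·
    (3,2)@(7, 5): e=[72,6,54] → #
    (4,2)@(9, 5): e=[84,18,30] → #
    (6,2)@(13, 5): e=[108,42,-18] → ·
    (1,3)@(3, 7): e=[28,6,98] → #
    (2,3)@(5, 7): e=[40,18,74] → #
    (6,3)@(13, 7): e=[88,66,-22] → ·
    (1,4)@(3, 9): e=[8,30,94] → #
    (5,4)@(11, 9): e=[56,78,-2] → ·
    (1,5)@(3, 11): e=[-12,54,90] → ·
    (2,5)@(5, 11): e=[0,66,66] → #  [on edge]
  covered (17 px):
    · · · · · · ·
    · · · · · # ·
    · · · # # # ·
    · # # # # # ·
    · # # # # · ·
    · · # # # · ·
    · · · · # · ·
    · · · · · · ·

Final: 28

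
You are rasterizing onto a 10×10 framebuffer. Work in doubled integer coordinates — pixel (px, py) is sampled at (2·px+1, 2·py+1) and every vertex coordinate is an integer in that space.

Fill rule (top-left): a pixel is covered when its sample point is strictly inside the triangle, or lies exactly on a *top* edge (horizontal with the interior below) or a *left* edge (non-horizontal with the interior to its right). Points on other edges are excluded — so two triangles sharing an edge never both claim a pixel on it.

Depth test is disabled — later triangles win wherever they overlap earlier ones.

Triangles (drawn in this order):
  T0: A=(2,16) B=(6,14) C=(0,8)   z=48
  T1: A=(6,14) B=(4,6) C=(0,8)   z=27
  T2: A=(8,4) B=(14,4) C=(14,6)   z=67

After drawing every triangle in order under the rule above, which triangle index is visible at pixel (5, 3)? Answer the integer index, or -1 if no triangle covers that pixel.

T0:
  2·area = 36  (B↔C swapped to make it positive)
  edge (2, 16)→(0, 8): d=(-2,-8) top-left  bias=+0
  edge (0, 8)→(6, 14): d=(6,6) right/bottom  bias=-1
  edge (6, 14)→(2, 16): d=(-4,2) right/bottom  bias=-1
    (0,4)@(1, 9): e=[6,0,30] → ·  [on edge]
    (0,5)@(1, 11): e=[2,12,22] → #
    (1,5)@(3, 11): e=[18,0,18] → ·  [on edge]
    (0,6)@(1, 13): e=[-2,24,14] → ·
    (1,6)@(3, 13): e=[14,12,10] → #
    (2,6)@(5, 13): e=[30,0,6] → ·  [on edge]
    (1,7)@(3, 15): e=[10,24,2] → #
    (2,7)@(5, 15): e=[26,12,-2] → ·
    (3,7)@(7, 15): e=[42,0,-6] → ·  [on edge]
    (1,8)@(3, 17): e=[6,36,-6] → ·
    (4,8)@(9, 17): e=[54,0,-18] → ·  [on edge]
    (5,9)@(11, 19): e=[66,0,-30] → ·  [on edge]
  covered (3 px):
    · · · · · · · · · ·
    · · · · · · · · · ·
    · · · · · · · · · ·
    · · · · · · · · · ·
    · · · · · · · · · ·
    # · · · · · · · · ·
    · # · · · · · · · ·
    · # · · · · · · · ·
    · · · · · · · · · ·
    · · · · · · · · · ·
T1:
  2·area = 36  (B↔C swapped to make it positive)
  edge (6, 14)→(0, 8): d=(-6,-6) top-left  bias=+0
  edge (0, 8)→(4, 6): d=(4,-2) top-left  bias=+0
  edge (4, 6)→(6, 14): d=(2,8) right/bottom  bias=-1
    (1,3)@(3, 7): e=[24,2,10] → #
    (2,3)@(5, 7): e=[36,6,-6] → ·
    (0,4)@(1, 9): e=[0,6,30] → #  [on edge]
    (2,4)@(5, 9): e=[24,14,-2] → ·
    (0,5)@(1, 11): e=[-12,14,34] → ·
    (1,5)@(3, 11): e=[0,18,18] → #  [on edge]
    (2,5)@(5, 11): e=[12,22,2] → #
    (3,5)@(7, 11): e=[24,26,-14] → ·
    (1,6)@(3, 13): e=[-12,26,22] → ·
    (2,6)@(5, 13): e=[0,30,6] → #  [on edge]
    (3,6)@(7, 13): e=[12,34,-10] → ·
    (2,7)@(5, 15): e=[-12,38,10] → ·
    (3,7)@(7, 15): e=[0,42,-6] → ·  [on edge]
    (4,8)@(9, 17): e=[0,54,-18] → ·  [on edge]
    (5,9)@(11, 19): e=[0,66,-30] → ·  [on edge]
  covered (6 px):
    · · · · · · · · · ·
    · · · · · · · · · ·
    · · · · · · · · · ·
    · # · · · · · · · ·
    # # · · · · · · · ·
    · # # · · · · · · ·
    · · # · · · · · · ·
    · · · · · · · · · ·
    · · · · · · · · · ·
    · · · · · · · · · ·
T2:
  2·area = 12
  edge (8, 4)→(14, 4): d=(6,0) top-left  bias=+0
  edge (14, 4)→(14, 6): d=(0,2) right/bottom  bias=-1
  edge (14, 6)→(8, 4): d=(-6,-2) top-left  bias=+0
    (2,1)@(5, 3): e=[-6,18,0] → ·  [on edge]
    (5,2)@(11, 5): e=[6,6,0] → #  [on edge]
    (6,2)@(13, 5): e=[6,2,4] → #
    (7,2)@(15, 5): e=[6,-2,8] → ·
    (5,3)@(11, 7): e=[18,6,-12] → ·
    (6,3)@(13, 7): e=[18,2,-8] → ·
    (8,3)@(17, 7): e=[18,-6,0] → ·  [on edge]
  covered (2 px):
    · · · · · · · · · ·
    · · · · · · · · · ·
    · · · · · # # · · ·
    · · · · · · · · · ·
    · · · · · · · · · ·
    · · · · · · · · · ·
    · · · · · · · · · ·
    · · · · · · · · · ·
    · · · · · · · · · ·
    · · · · · · · · · ·

Z-buffer (winner per pixel, '.' = empty):
  . . . . . . . . . .
  . . . . . . . . . .
  . . . . . 2 2 . . .
  . 1 . . . . . . . .
  1 1 . . . . . . . .
  0 1 1 . . . . . . .
  . 0 1 . . . . . . .
  . 0 . . . . . . . .
  . . . . . . . . . .
  . . . . . . . . . .

Result: -1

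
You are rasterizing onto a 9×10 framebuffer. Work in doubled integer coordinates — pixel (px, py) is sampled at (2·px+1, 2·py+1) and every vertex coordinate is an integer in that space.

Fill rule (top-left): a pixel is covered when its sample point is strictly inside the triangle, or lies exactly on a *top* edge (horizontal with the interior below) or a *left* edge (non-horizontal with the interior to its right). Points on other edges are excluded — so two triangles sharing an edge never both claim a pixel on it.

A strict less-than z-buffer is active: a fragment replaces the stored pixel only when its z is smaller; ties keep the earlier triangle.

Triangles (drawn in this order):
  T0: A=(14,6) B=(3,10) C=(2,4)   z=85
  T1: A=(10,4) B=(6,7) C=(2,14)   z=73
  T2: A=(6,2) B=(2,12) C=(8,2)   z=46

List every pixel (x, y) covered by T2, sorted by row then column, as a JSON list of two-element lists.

T0:
  2·area = 70
  edge (14, 6)→(3, 10): d=(-11,4) right/bottom  bias=-1
  edge (3, 10)→(2, 4): d=(-1,-6) top-left  bias=+0
  edge (2, 4)→(14, 6): d=(12,2) right/bottom  bias=-1
    (1,2)@(3, 5): e=[55,5,10] → X
    (2,2)@(5, 5): e=[47,17,6] → X
    (3,2)@(7, 5): e=[39,29,2] → X
    (4,2)@(9, 5): e=[31,41,-2] → .
    (1,3)@(3, 7): e=[33,3,34] → X
    (4,3)@(9, 7): e=[9,39,22] → X
    (5,3)@(11, 7): e=[1,51,18] → X
    (6,3)@(13, 7): e=[-7,63,14] → .
    (1,4)@(3, 9): e=[11,1,58] → X
    (3,4)@(7, 9): e=[-5,25,50] → .
    (4,4)@(9, 9): e=[-13,37,46] → .
    (5,4)@(11, 9): e=[-21,49,42] → .
  covered (10 px):
    . . . . . . . . .
    . . . . . . . . .
    . X X X . . . . .
    . X X X X X . . .
    . X X . . . . . .
    . . . . . . . . .
    . . . . . . . . .
    . . . . . . . . .
    . . . . . . . . .
    . . . . . . . . .
T1:
  2·area = 16  (B↔C swapped to make it positive)
  edge (10, 4)→(2, 14): d=(-8,10) right/bottom  bias=-1
  edge (2, 14)→(6, 7): d=(4,-7) top-left  bias=+0
  edge (6, 7)→(10, 4): d=(4,-3) top-left  bias=+0
    (4,2)@(9, 5): e=[2,13,1] → X
    (5,2)@(11, 5): e=[-18,27,7] → .
    (3,3)@(7, 7): e=[6,7,3] → X
    (4,3)@(9, 7): e=[-14,21,9] → .
    (2,4)@(5, 9): e=[10,1,5] → X
    (3,4)@(7, 9): e=[-10,15,11] → .
    (2,5)@(5, 11): e=[-6,9,13] → .
  covered (3 px):
    . . . . . . . . .
    . . . . . . . . .
    . . . . X . . . .
    . . . X . . . . .
    . . X . . . . . .
    . . . . . . . . .
    . . . . . . . . .
    . . . . . . . . .
    . . . . . . . . .
    . . . . . . . . .
T2:
  2·area = 20  (B↔C swapped to make it positive)
  edge (6, 2)→(8, 2): d=(2,0) top-left  bias=+0
  edge (8, 2)→(2, 12): d=(-6,10) right/bottom  bias=-1
  edge (2, 12)→(6, 2): d=(4,-10) top-left  bias=+0
    (3,1)@(7, 3): e=[2,4,14] → X
    (4,1)@(9, 3): e=[2,-16,34] → .
    (2,2)@(5, 5): e=[6,12,2] → X
    (3,2)@(7, 5): e=[6,-8,22] → .
    (2,3)@(5, 7): e=[10,0,10] → .  [on edge]
  covered (2 px):
    . . . . . . . . .
    . . . X . . . . .
    . . X . . . . . .
    . . . . . . . . .
    . . . . . . . . .
    . . . . . . . . .
    . . . . . . . . .
    . . . . . . . . .
    . . . . . . . . .
    . . . . . . . . .

Result: [[3,1],[2,2]]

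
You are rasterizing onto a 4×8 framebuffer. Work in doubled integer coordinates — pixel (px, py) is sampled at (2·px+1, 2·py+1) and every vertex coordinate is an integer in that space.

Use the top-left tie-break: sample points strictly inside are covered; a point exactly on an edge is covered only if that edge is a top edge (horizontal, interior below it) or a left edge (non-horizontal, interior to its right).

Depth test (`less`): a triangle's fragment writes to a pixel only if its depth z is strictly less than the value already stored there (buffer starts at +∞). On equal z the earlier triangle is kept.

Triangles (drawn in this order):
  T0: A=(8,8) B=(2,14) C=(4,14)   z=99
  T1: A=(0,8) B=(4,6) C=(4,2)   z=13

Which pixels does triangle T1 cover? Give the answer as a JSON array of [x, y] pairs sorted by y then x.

T0:
  2·area = 12  (B↔C swapped to make it positive)
  edge (8, 8)→(4, 14): d=(-4,6) right/bottom  bias=-1
  edge (4, 14)→(2, 14): d=(-2,0) right/bottom  bias=-1
  edge (2, 14)→(8, 8): d=(6,-6) top-left  bias=+0
    (3,4)@(7, 9): e=[2,10,0] → #  [on edge]
    (2,5)@(5, 11): e=[6,6,0] → #  [on edge]
    (3,5)@(7, 11): e=[-6,6,12] → ·
    (1,6)@(3, 13): e=[10,2,0] → #  [on edge]
    (2,6)@(5, 13): e=[-2,2,12] → ·
    (0,7)@(1, 15): e=[14,-2,0] → ·  [on edge]
    (1,7)@(3, 15): e=[2,-2,12] → ·
  covered (3 px):
    · · · ·
    · · · ·
    · · · ·
    · · · ·
    · · · #
    · · # ·
    · # · ·
    · · · ·
T1:
  2·area = 16  (B↔C swapped to make it positive)
  edge (0, 8)→(4, 2): d=(4,-6) top-left  bias=+0
  edge (4, 2)→(4, 6): d=(0,4) right/bottom  bias=-1
  edge (4, 6)→(0, 8): d=(-4,2) right/bottom  bias=-1
    (1,2)@(3, 5): e=[6,4,6] → #
    (2,2)@(5, 5): e=[18,-4,2] → ·
    (0,3)@(1, 7): e=[2,12,2] → #
    (1,3)@(3, 7): e=[14,4,-2] → ·
    (0,4)@(1, 9): e=[10,12,-6] → ·
  covered (2 px):
    · · · ·
    · · · ·
    · # · ·
    # · · ·
    · · · ·
    · · · ·
    · · · ·
    · · · ·

Answer: [[1,2],[0,3]]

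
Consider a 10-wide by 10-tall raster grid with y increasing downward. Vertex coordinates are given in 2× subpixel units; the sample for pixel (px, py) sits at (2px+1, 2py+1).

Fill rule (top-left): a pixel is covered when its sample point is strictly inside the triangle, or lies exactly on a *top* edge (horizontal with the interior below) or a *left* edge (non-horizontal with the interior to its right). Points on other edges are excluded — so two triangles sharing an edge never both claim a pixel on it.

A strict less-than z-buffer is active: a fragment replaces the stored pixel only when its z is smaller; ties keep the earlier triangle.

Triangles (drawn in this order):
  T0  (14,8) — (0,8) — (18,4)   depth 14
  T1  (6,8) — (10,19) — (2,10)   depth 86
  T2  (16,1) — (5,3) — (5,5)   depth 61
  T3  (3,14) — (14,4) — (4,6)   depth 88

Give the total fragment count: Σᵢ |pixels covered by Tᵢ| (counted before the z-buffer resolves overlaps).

T0:
  2·area = 56
  edge (14, 8)→(0, 8): d=(-14,0) right/bottom  bias=-1
  edge (0, 8)→(18, 4): d=(18,-4) top-left  bias=+0
  edge (18, 4)→(14, 8): d=(-4,4) right/bottom  bias=-1
    (9,1)@(19, 3): e=[70,-14,0] → .  [on edge]
    (7,2)@(15, 5): e=[42,6,8] → X
    (8,2)@(17, 5): e=[42,14,0] → .  [on edge]
    (2,3)@(5, 7): e=[14,2,40] → X
    (3,3)@(7, 7): e=[14,10,32] → X
    (4,3)@(9, 7): e=[14,18,24] → X
    (5,3)@(11, 7): e=[14,26,16] → X
    (6,3)@(13, 7): e=[14,34,8] → X
    (7,3)@(15, 7): e=[14,42,0] → .  [on edge]
    (2,4)@(5, 9): e=[-14,38,32] → .
    (3,4)@(7, 9): e=[-14,46,24] → .
    (4,4)@(9, 9): e=[-14,54,16] → .
    (6,4)@(13, 9): e=[-14,70,0] → .  [on edge]
    (5,5)@(11, 11): e=[-42,98,0] → .  [on edge]
    (4,6)@(9, 13): e=[-70,126,0] → .  [on edge]
    (3,7)@(7, 15): e=[-98,154,0] → .  [on edge]
    (2,8)@(5, 17): e=[-126,182,0] → .  [on edge]
    (1,9)@(3, 19): e=[-154,210,0] → .  [on edge]
  covered (6 px):
    . . . . . . . . . .
    . . . . . . . . . .
    . . . . . . . X . .
    . . X X X X X . . .
    . . . . . . . . . .
    . . . . . . . . . .
    . . . . . . . . . .
    . . . . . . . . . .
    . . . . . . . . . .
    . . . . . . . . . .
T1:
  2·area = 52
  edge (6, 8)→(10, 19): d=(4,11) right/bottom  bias=-1
  edge (10, 19)→(2, 10): d=(-8,-9) top-left  bias=+0
  edge (2, 10)→(6, 8): d=(4,-2) top-left  bias=+0
    (2,4)@(5, 9): e=[15,35,2] → X
    (3,4)@(7, 9): e=[-7,53,6] → .
    (1,5)@(3, 11): e=[45,1,6] → X
    (3,5)@(7, 11): e=[1,37,14] → X
    (4,5)@(9, 11): e=[-21,55,18] → .
    (1,6)@(3, 13): e=[53,-15,14] → .
    (2,6)@(5, 13): e=[31,3,18] → X
    (4,6)@(9, 13): e=[-13,39,26] → .
    (2,7)@(5, 15): e=[39,-13,26] → .
    (3,7)@(7, 15): e=[17,5,30] → X
    (4,7)@(9, 15): e=[-5,23,34] → .
    (3,8)@(7, 17): e=[25,-11,38] → .
  covered (8 px):
    . . . . . . . . . .
    . . . . . . . . . .
    . . . . . . . . . .
    . . . . . . . . . .
    . . X . . . . . . .
    . X X X . . . . . .
    . . X X . . . . . .
    . . . X . . . . . .
    . . . . X . . . . .
    . . . . . . . . . .
T2:
  2·area = 22  (B↔C swapped to make it positive)
  edge (16, 1)→(5, 5): d=(-11,4) right/bottom  bias=-1
  edge (5, 5)→(5, 3): d=(0,-2) top-left  bias=+0
  edge (5, 3)→(16, 1): d=(11,-2) top-left  bias=+0
    (2,0)@(5, 1): e=[44,0,-22] → .  [on edge]
    (2,1)@(5, 3): e=[22,0,0] → X  [on edge]
    (3,1)@(7, 3): e=[14,4,4] → X
    (4,1)@(9, 3): e=[6,8,8] → X
    (5,1)@(11, 3): e=[-2,12,12] → .
    (2,2)@(5, 5): e=[0,0,22] → .  [on edge]
    (3,2)@(7, 5): e=[-8,4,26] → .
    (4,2)@(9, 5): e=[-16,8,30] → .
    (2,3)@(5, 7): e=[-22,0,44] → .  [on edge]
    (2,4)@(5, 9): e=[-44,0,66] → .  [on edge]
    (2,5)@(5, 11): e=[-66,0,88] → .  [on edge]
    (2,6)@(5, 13): e=[-88,0,110] → .  [on edge]
    (2,7)@(5, 15): e=[-110,0,132] → .  [on edge]
    (2,8)@(5, 17): e=[-132,0,154] → .  [on edge]
    (2,9)@(5, 19): e=[-154,0,176] → .  [on edge]
  covered (3 px):
    . . . . . . . . . .
    . . X X X . . . . .
    . . . . . . . . . .
    . . . . . . . . . .
    . . . . . . . . . .
    . . . . . . . . . .
    . . . . . . . . . .
    . . . . . . . . . .
    . . . . . . . . . .
    . . . . . . . . . .
T3:
  2·area = 78  (B↔C swapped to make it positive)
  edge (3, 14)→(4, 6): d=(1,-8) top-left  bias=+0
  edge (4, 6)→(14, 4): d=(10,-2) top-left  bias=+0
  edge (14, 4)→(3, 14): d=(-11,10) right/bottom  bias=-1
    (9,1)@(19, 3): e=[117,0,-39] → .  [on edge]
    (4,2)@(9, 5): e=[39,0,39] → X  [on edge]
    (5,2)@(11, 5): e=[55,4,19] → X
    (6,2)@(13, 5): e=[71,8,-1] → .
    (2,3)@(5, 7): e=[9,12,57] → X
    (3,3)@(7, 7): e=[25,16,37] → X
    (5,3)@(11, 7): e=[57,24,-3] → .
    (2,4)@(5, 9): e=[11,32,35] → X
    (4,4)@(9, 9): e=[43,40,-5] → .
    (2,5)@(5, 11): e=[13,52,13] → X
    (3,5)@(7, 11): e=[29,56,-7] → .
    (2,6)@(5, 13): e=[15,72,-9] → .
  covered (8 px):
    . . . . . . . . . .
    . . . . . . . . . .
    . . . . X X . . . .
    . . X X X . . . . .
    . . X X . . . . . .
    . . X . . . . . . .
    . . . . . . . . . .
    . . . . . . . . . .
    . . . . . . . . . .
    . . . . . . . . . .

Final: 25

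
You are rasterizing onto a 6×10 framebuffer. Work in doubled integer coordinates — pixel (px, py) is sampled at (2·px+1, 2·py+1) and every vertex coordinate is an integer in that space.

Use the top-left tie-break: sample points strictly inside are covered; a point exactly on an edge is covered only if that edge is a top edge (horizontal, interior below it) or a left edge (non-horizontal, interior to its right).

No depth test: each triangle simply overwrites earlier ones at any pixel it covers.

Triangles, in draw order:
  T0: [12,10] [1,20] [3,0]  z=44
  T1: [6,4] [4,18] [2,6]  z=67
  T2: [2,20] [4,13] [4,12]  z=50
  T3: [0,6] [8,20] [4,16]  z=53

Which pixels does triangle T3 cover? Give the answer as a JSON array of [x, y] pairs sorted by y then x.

T0:
  2·area = 200
  edge (12, 10)→(1, 20): d=(-11,10) right/bottom  bias=-1
  edge (1, 20)→(3, 0): d=(2,-20) top-left  bias=+0
  edge (3, 0)→(12, 10): d=(9,10) right/bottom  bias=-1
    (1,0)@(3, 1): e=[189,2,9] → █
    (2,0)@(5, 1): e=[169,42,-11] → ·
    (1,1)@(3, 3): e=[167,6,27] → █
    (2,1)@(5, 3): e=[147,46,7] → █
    (3,1)@(7, 3): e=[127,86,-13] → ·
    (1,2)@(3, 5): e=[145,10,45] → █
    (3,2)@(7, 5): e=[105,90,5] → █
    (4,2)@(9, 5): e=[85,130,-15] → ·
    (1,3)@(3, 7): e=[123,14,63] → █
    (4,3)@(9, 7): e=[63,134,3] → █
    (5,3)@(11, 7): e=[43,174,-17] → ·
    (1,4)@(3, 9): e=[101,18,81] → █
  covered (25 px):
    · █ · · · ·
    · █ █ · · ·
    · █ █ █ · ·
    · █ █ █ █ ·
    · █ █ █ █ █
    · █ █ █ █ ·
    · █ █ █ · ·
    · █ █ · · ·
    · █ · · · ·
    · · · · · ·
T1:
  2·area = 52
  edge (6, 4)→(4, 18): d=(-2,14) right/bottom  bias=-1
  edge (4, 18)→(2, 6): d=(-2,-12) top-left  bias=+0
  edge (2, 6)→(6, 4): d=(4,-2) top-left  bias=+0
    (2,2)@(5, 5): e=[12,38,2] → █
    (3,2)@(7, 5): e=[-16,62,6] → ·
    (1,3)@(3, 7): e=[36,10,6] → █
    (3,3)@(7, 7): e=[-20,58,14] → ·
    (1,4)@(3, 9): e=[32,6,14] → █
    (3,4)@(7, 9): e=[-24,54,22] → ·
    (1,5)@(3, 11): e=[28,2,22] → █
    (2,5)@(5, 11): e=[0,26,26] → ·  [on edge]
    (1,6)@(3, 13): e=[24,-2,30] → ·
  covered (6 px):
    · · · · · ·
    · · · · · ·
    · · █ · · ·
    · █ █ · · ·
    · █ █ · · ·
    · █ · · · ·
    · · · · · ·
    · · · · · ·
    · · · · · ·
    · · · · · ·
T2:
  2·area = 2  (B↔C swapped to make it positive)
  edge (2, 20)→(4, 12): d=(2,-8) top-left  bias=+0
  edge (4, 12)→(4, 13): d=(0,1) right/bottom  bias=-1
  edge (4, 13)→(2, 20): d=(-2,7) right/bottom  bias=-1
  covered (0 px):
    · · · · · ·
    · · · · · ·
    · · · · · ·
    · · · · · ·
    · · · · · ·
    · · · · · ·
    · · · · · ·
    · · · · · ·
    · · · · · ·
    · · · · · ·
T3:
  2·area = 24
  edge (0, 6)→(8, 20): d=(8,14) right/bottom  bias=-1
  edge (8, 20)→(4, 16): d=(-4,-4) top-left  bias=+0
  edge (4, 16)→(0, 6): d=(-4,-10) top-left  bias=+0
    (0,6)@(1, 13): e=[42,0,-18] → ·  [on edge]
    (1,6)@(3, 13): e=[14,8,2] → █
    (2,6)@(5, 13): e=[-14,16,22] → ·
    (1,7)@(3, 15): e=[30,0,-6] → ·  [on edge]
    (2,7)@(5, 15): e=[2,8,14] → █
    (3,7)@(7, 15): e=[-26,16,34] → ·
    (2,8)@(5, 17): e=[18,0,6] → █  [on edge]
    (3,8)@(7, 17): e=[-10,8,26] → ·
    (2,9)@(5, 19): e=[34,-8,-2] → ·
    (3,9)@(7, 19): e=[6,0,18] → █  [on edge]
    (4,9)@(9, 19): e=[-22,8,38] → ·
  covered (4 px):
    · · · · · ·
    · · · · · ·
    · · · · · ·
    · · · · · ·
    · · · · · ·
    · · · · · ·
    · █ · · · ·
    · · █ · · ·
    · · █ · · ·
    · · · █ · ·

Final: [[1,6],[2,7],[2,8],[3,9]]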